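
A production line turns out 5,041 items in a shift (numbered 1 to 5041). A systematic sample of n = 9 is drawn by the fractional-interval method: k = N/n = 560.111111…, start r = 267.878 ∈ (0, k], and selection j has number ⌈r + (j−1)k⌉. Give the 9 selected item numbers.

268, 828, 1389, 1949, 2509, 3069, 3629, 4189, 4749

j=1: r + 0k = 267.878 → ⌈·⌉ = 268
j=2: r + 1k = 827.989111… → ⌈·⌉ = 828
j=3: r + 2k = 1388.100222… → ⌈·⌉ = 1389
j=4: r + 3k = 1948.211333… → ⌈·⌉ = 1949
j=5: r + 4k = 2508.322444… → ⌈·⌉ = 2509
j=6: r + 5k = 3068.433555… → ⌈·⌉ = 3069
j=7: r + 6k = 3628.544666… → ⌈·⌉ = 3629
j=8: r + 7k = 4188.655777… → ⌈·⌉ = 4189
j=9: r + 8k = 4748.766888… → ⌈·⌉ = 4749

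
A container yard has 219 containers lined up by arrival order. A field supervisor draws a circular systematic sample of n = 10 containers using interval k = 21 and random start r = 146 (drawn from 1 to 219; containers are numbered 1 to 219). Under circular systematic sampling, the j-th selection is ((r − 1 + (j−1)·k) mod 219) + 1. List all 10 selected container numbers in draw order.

Selection 1: 146
Selection 2: 146 + 21 = 167
Selection 3: 167 + 21 = 188
Selection 4: 188 + 21 = 209
Selection 5: 209 + 21 = 230 → 230 − 219 = 11
Selection 6: 11 + 21 = 32
Selection 7: 32 + 21 = 53
Selection 8: 53 + 21 = 74
Selection 9: 74 + 21 = 95
Selection 10: 95 + 21 = 116

146, 167, 188, 209, 11, 32, 53, 74, 95, 116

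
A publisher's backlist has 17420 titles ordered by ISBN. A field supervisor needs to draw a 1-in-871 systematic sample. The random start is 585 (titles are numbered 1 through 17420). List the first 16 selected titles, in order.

585, 1456, 2327, 3198, 4069, 4940, 5811, 6682, 7553, 8424, 9295, 10166, 11037, 11908, 12779, 13650

title 1: 585
title 2: 585 + 871 = 1456
title 3: 1456 + 871 = 2327
title 4: 2327 + 871 = 3198
title 5: 3198 + 871 = 4069
title 6: 4069 + 871 = 4940
title 7: 4940 + 871 = 5811
title 8: 5811 + 871 = 6682
title 9: 6682 + 871 = 7553
title 10: 7553 + 871 = 8424
title 11: 8424 + 871 = 9295
title 12: 9295 + 871 = 10166
title 13: 10166 + 871 = 11037
title 14: 11037 + 871 = 11908
title 15: 11908 + 871 = 12779
title 16: 12779 + 871 = 13650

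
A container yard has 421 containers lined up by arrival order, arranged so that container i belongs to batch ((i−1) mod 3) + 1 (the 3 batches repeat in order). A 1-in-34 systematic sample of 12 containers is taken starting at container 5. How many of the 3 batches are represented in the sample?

3

Consecutive selections differ by k = 34, so their batch numbers differ by 34 mod 3 = 1.
gcd(34, 3) = 1, so the sample visits 3/1 = 3 distinct residues mod 3.
Start 5 is batch 2; the batches hit are 1, 2, 3.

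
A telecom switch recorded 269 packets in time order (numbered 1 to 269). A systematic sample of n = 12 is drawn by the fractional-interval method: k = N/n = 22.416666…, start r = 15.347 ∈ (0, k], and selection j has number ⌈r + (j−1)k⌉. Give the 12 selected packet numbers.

16, 38, 61, 83, 106, 128, 150, 173, 195, 218, 240, 262

j=1: r + 0k = 15.347 → ⌈·⌉ = 16
j=2: r + 1k = 37.763666… → ⌈·⌉ = 38
j=3: r + 2k = 60.180333… → ⌈·⌉ = 61
j=4: r + 3k = 82.597 → ⌈·⌉ = 83
j=5: r + 4k = 105.013666… → ⌈·⌉ = 106
j=6: r + 5k = 127.430333… → ⌈·⌉ = 128
j=7: r + 6k = 149.847 → ⌈·⌉ = 150
j=8: r + 7k = 172.263666… → ⌈·⌉ = 173
j=9: r + 8k = 194.680333… → ⌈·⌉ = 195
j=10: r + 9k = 217.097 → ⌈·⌉ = 218
j=11: r + 10k = 239.513666… → ⌈·⌉ = 240
j=12: r + 11k = 261.930333… → ⌈·⌉ = 262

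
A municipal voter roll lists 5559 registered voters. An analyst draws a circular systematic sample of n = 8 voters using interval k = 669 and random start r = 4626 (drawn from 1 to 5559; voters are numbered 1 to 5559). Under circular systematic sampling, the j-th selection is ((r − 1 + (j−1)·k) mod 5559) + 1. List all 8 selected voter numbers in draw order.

Selection 1: 4626
Selection 2: 4626 + 669 = 5295
Selection 3: 5295 + 669 = 5964 → 5964 − 5559 = 405
Selection 4: 405 + 669 = 1074
Selection 5: 1074 + 669 = 1743
Selection 6: 1743 + 669 = 2412
Selection 7: 2412 + 669 = 3081
Selection 8: 3081 + 669 = 3750

4626, 5295, 405, 1074, 1743, 2412, 3081, 3750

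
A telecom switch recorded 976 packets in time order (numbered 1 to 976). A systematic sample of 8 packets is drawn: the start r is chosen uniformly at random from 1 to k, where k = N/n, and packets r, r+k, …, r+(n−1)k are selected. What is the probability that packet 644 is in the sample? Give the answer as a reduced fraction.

k = 976/8 = 122.
Packet 644 is selected iff r ≡ 644 (mod 122); exactly one such r in {1,…,122}.
Inclusion probability = 1/122.

1/122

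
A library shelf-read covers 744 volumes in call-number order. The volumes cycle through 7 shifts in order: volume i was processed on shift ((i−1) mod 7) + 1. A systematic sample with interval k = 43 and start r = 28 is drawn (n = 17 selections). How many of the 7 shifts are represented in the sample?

7

Consecutive selections differ by k = 43, so their shift numbers differ by 43 mod 7 = 1.
gcd(43, 7) = 1, so the sample visits 7/1 = 7 distinct residues mod 7.
Start 28 is shift 7; the shifts hit are 1, 2, 3, 4, 5, 6, 7.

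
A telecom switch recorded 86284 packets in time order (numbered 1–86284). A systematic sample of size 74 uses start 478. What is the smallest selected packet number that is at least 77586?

k = 86284/74 = 1166
Steps past start: ⌈(77586 − 478)/1166⌉ = ⌈77108/1166⌉ = 67
Selected packet: 478 + 67×1166 = 78600

78600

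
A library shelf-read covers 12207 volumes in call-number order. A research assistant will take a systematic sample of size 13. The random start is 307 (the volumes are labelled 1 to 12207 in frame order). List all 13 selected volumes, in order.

k = N/n = 12207/13 = 939
volume 1: 307
volume 2: 307 + 939 = 1246
volume 3: 1246 + 939 = 2185
volume 4: 2185 + 939 = 3124
volume 5: 3124 + 939 = 4063
volume 6: 4063 + 939 = 5002
volume 7: 5002 + 939 = 5941
volume 8: 5941 + 939 = 6880
volume 9: 6880 + 939 = 7819
volume 10: 7819 + 939 = 8758
volume 11: 8758 + 939 = 9697
volume 12: 9697 + 939 = 10636
volume 13: 10636 + 939 = 11575

307, 1246, 2185, 3124, 4063, 5002, 5941, 6880, 7819, 8758, 9697, 10636, 11575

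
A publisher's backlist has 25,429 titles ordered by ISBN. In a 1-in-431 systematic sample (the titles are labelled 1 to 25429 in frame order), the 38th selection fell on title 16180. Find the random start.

k = 431
r = 16180 − (38−1)×431 = 16180 − 15947 = 233

233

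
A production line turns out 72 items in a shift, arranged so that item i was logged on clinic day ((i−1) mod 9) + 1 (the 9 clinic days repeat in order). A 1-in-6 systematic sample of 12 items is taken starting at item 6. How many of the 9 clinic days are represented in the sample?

Consecutive selections differ by k = 6, so their clinic day numbers differ by 6 mod 9 = 6.
gcd(6, 9) = 3, so the sample visits 9/3 = 3 distinct residues mod 9.
Start 6 is clinic day 6; the clinic days hit are 3, 6, 9.

3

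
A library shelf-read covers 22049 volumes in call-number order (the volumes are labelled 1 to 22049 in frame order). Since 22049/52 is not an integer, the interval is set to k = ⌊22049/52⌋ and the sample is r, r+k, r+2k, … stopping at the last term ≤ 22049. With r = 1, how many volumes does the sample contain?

53

k = ⌊22049/52⌋ = 424
Achieved size = ⌊(22049 − 1)/424⌋ + 1 = ⌊22048/424⌋ + 1 = 52 + 1 = 53
(last selection: 1 + 52×424 = 22049 ≤ 22049; next would be 22473 > 22049)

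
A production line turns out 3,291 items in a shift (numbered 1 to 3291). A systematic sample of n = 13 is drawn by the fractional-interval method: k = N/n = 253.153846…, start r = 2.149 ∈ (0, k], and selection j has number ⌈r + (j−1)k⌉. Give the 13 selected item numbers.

j=1: r + 0k = 2.149 → ⌈·⌉ = 3
j=2: r + 1k = 255.302846… → ⌈·⌉ = 256
j=3: r + 2k = 508.456692… → ⌈·⌉ = 509
j=4: r + 3k = 761.610538… → ⌈·⌉ = 762
j=5: r + 4k = 1014.764384… → ⌈·⌉ = 1015
j=6: r + 5k = 1267.918230… → ⌈·⌉ = 1268
j=7: r + 6k = 1521.072076… → ⌈·⌉ = 1522
j=8: r + 7k = 1774.225923… → ⌈·⌉ = 1775
j=9: r + 8k = 2027.379769… → ⌈·⌉ = 2028
j=10: r + 9k = 2280.533615… → ⌈·⌉ = 2281
j=11: r + 10k = 2533.687461… → ⌈·⌉ = 2534
j=12: r + 11k = 2786.841307… → ⌈·⌉ = 2787
j=13: r + 12k = 3039.995153… → ⌈·⌉ = 3040

3, 256, 509, 762, 1015, 1268, 1522, 1775, 2028, 2281, 2534, 2787, 3040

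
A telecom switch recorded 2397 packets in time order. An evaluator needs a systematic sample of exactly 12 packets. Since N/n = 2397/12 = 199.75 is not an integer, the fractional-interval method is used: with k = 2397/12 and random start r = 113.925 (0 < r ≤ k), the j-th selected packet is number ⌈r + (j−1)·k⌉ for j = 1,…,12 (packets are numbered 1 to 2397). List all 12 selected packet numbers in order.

114, 314, 514, 714, 913, 1113, 1313, 1513, 1712, 1912, 2112, 2312

j=1: r + 0k = 113.925 → ⌈·⌉ = 114
j=2: r + 1k = 313.675 → ⌈·⌉ = 314
j=3: r + 2k = 513.425 → ⌈·⌉ = 514
j=4: r + 3k = 713.175 → ⌈·⌉ = 714
j=5: r + 4k = 912.925 → ⌈·⌉ = 913
j=6: r + 5k = 1112.675 → ⌈·⌉ = 1113
j=7: r + 6k = 1312.425 → ⌈·⌉ = 1313
j=8: r + 7k = 1512.175 → ⌈·⌉ = 1513
j=9: r + 8k = 1711.925 → ⌈·⌉ = 1712
j=10: r + 9k = 1911.675 → ⌈·⌉ = 1912
j=11: r + 10k = 2111.425 → ⌈·⌉ = 2112
j=12: r + 11k = 2311.175 → ⌈·⌉ = 2312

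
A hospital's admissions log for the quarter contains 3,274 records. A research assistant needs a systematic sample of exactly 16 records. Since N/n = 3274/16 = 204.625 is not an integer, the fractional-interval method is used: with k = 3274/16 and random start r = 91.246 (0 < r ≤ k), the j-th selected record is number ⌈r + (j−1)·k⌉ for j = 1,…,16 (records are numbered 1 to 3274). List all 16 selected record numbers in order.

92, 296, 501, 706, 910, 1115, 1319, 1524, 1729, 1933, 2138, 2343, 2547, 2752, 2956, 3161

j=1: r + 0k = 91.246 → ⌈·⌉ = 92
j=2: r + 1k = 295.871 → ⌈·⌉ = 296
j=3: r + 2k = 500.496 → ⌈·⌉ = 501
j=4: r + 3k = 705.121 → ⌈·⌉ = 706
j=5: r + 4k = 909.746 → ⌈·⌉ = 910
j=6: r + 5k = 1114.371 → ⌈·⌉ = 1115
j=7: r + 6k = 1318.996 → ⌈·⌉ = 1319
j=8: r + 7k = 1523.621 → ⌈·⌉ = 1524
j=9: r + 8k = 1728.246 → ⌈·⌉ = 1729
j=10: r + 9k = 1932.871 → ⌈·⌉ = 1933
j=11: r + 10k = 2137.496 → ⌈·⌉ = 2138
j=12: r + 11k = 2342.121 → ⌈·⌉ = 2343
j=13: r + 12k = 2546.746 → ⌈·⌉ = 2547
j=14: r + 13k = 2751.371 → ⌈·⌉ = 2752
j=15: r + 14k = 2955.996 → ⌈·⌉ = 2956
j=16: r + 15k = 3160.621 → ⌈·⌉ = 3161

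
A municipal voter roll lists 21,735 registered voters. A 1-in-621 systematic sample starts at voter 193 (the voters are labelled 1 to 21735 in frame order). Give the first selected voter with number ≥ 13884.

k = 621
Steps past start: ⌈(13884 − 193)/621⌉ = ⌈13691/621⌉ = 23
Selected voter: 193 + 23×621 = 14476

14476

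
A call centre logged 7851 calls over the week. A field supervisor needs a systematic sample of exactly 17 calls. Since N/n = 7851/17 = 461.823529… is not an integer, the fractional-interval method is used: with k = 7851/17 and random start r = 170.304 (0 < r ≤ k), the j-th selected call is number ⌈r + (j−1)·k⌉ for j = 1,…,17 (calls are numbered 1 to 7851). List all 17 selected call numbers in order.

171, 633, 1094, 1556, 2018, 2480, 2942, 3404, 3865, 4327, 4789, 5251, 5713, 6175, 6636, 7098, 7560

j=1: r + 0k = 170.304 → ⌈·⌉ = 171
j=2: r + 1k = 632.127529… → ⌈·⌉ = 633
j=3: r + 2k = 1093.951058… → ⌈·⌉ = 1094
j=4: r + 3k = 1555.774588… → ⌈·⌉ = 1556
j=5: r + 4k = 2017.598117… → ⌈·⌉ = 2018
j=6: r + 5k = 2479.421647… → ⌈·⌉ = 2480
j=7: r + 6k = 2941.245176… → ⌈·⌉ = 2942
j=8: r + 7k = 3403.068705… → ⌈·⌉ = 3404
j=9: r + 8k = 3864.892235… → ⌈·⌉ = 3865
j=10: r + 9k = 4326.715764… → ⌈·⌉ = 4327
j=11: r + 10k = 4788.539294… → ⌈·⌉ = 4789
j=12: r + 11k = 5250.362823… → ⌈·⌉ = 5251
j=13: r + 12k = 5712.186352… → ⌈·⌉ = 5713
j=14: r + 13k = 6174.009882… → ⌈·⌉ = 6175
j=15: r + 14k = 6635.833411… → ⌈·⌉ = 6636
j=16: r + 15k = 7097.656941… → ⌈·⌉ = 7098
j=17: r + 16k = 7559.480470… → ⌈·⌉ = 7560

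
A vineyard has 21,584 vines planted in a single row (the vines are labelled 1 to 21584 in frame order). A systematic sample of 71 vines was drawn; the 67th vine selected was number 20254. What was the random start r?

190

k = 21584/71 = 304
r = 20254 − (67−1)×304 = 20254 − 20064 = 190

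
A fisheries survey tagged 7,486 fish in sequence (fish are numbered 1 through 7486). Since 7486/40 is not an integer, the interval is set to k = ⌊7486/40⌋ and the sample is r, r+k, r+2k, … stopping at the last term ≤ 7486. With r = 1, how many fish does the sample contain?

41

k = ⌊7486/40⌋ = 187
Achieved size = ⌊(7486 − 1)/187⌋ + 1 = ⌊7485/187⌋ + 1 = 40 + 1 = 41
(last selection: 1 + 40×187 = 7481 ≤ 7486; next would be 7668 > 7486)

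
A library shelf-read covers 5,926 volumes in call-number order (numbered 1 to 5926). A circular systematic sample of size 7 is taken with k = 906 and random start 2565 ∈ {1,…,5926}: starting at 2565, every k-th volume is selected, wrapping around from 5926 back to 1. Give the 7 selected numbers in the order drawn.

Selection 1: 2565
Selection 2: 2565 + 906 = 3471
Selection 3: 3471 + 906 = 4377
Selection 4: 4377 + 906 = 5283
Selection 5: 5283 + 906 = 6189 → 6189 − 5926 = 263
Selection 6: 263 + 906 = 1169
Selection 7: 1169 + 906 = 2075

2565, 3471, 4377, 5283, 263, 1169, 2075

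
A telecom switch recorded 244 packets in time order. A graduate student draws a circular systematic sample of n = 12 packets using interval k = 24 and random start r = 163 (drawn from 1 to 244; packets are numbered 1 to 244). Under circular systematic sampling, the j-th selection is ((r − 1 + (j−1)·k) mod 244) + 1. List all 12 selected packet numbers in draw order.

Selection 1: 163
Selection 2: 163 + 24 = 187
Selection 3: 187 + 24 = 211
Selection 4: 211 + 24 = 235
Selection 5: 235 + 24 = 259 → 259 − 244 = 15
Selection 6: 15 + 24 = 39
Selection 7: 39 + 24 = 63
Selection 8: 63 + 24 = 87
Selection 9: 87 + 24 = 111
Selection 10: 111 + 24 = 135
Selection 11: 135 + 24 = 159
Selection 12: 159 + 24 = 183

163, 187, 211, 235, 15, 39, 63, 87, 111, 135, 159, 183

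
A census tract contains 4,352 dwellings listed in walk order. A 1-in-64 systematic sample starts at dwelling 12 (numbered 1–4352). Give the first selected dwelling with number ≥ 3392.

3404

k = 64
Steps past start: ⌈(3392 − 12)/64⌉ = ⌈3380/64⌉ = 53
Selected dwelling: 12 + 53×64 = 3404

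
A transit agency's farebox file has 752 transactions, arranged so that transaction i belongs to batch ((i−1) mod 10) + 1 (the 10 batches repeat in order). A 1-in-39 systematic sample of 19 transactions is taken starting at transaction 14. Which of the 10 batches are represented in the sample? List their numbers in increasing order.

1, 2, 3, 4, 5, 6, 7, 8, 9, 10

Consecutive selections differ by k = 39, so their batch numbers differ by 39 mod 10 = 9.
gcd(39, 10) = 1, so the sample visits 10/1 = 10 distinct residues mod 10.
Start 14 is batch 4; the batches hit are 1, 2, 3, 4, 5, 6, 7, 8, 9, 10.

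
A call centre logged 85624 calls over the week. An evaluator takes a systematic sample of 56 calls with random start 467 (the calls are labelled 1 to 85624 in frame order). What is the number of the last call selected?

k = 85624/56 = 1529
56th selection = r + (56−1)·k = 467 + 55×1529 = 467 + 84095 = 84562

84562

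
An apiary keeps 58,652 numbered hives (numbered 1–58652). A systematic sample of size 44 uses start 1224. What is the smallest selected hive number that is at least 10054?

k = 58652/44 = 1333
Steps past start: ⌈(10054 − 1224)/1333⌉ = ⌈8830/1333⌉ = 7
Selected hive: 1224 + 7×1333 = 10555

10555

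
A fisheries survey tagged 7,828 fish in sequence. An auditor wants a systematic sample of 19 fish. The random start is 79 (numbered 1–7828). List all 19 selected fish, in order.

79, 491, 903, 1315, 1727, 2139, 2551, 2963, 3375, 3787, 4199, 4611, 5023, 5435, 5847, 6259, 6671, 7083, 7495

k = N/n = 7828/19 = 412
fish 1: 79
fish 2: 79 + 412 = 491
fish 3: 491 + 412 = 903
fish 4: 903 + 412 = 1315
fish 5: 1315 + 412 = 1727
fish 6: 1727 + 412 = 2139
fish 7: 2139 + 412 = 2551
fish 8: 2551 + 412 = 2963
fish 9: 2963 + 412 = 3375
fish 10: 3375 + 412 = 3787
fish 11: 3787 + 412 = 4199
fish 12: 4199 + 412 = 4611
fish 13: 4611 + 412 = 5023
fish 14: 5023 + 412 = 5435
fish 15: 5435 + 412 = 5847
fish 16: 5847 + 412 = 6259
fish 17: 6259 + 412 = 6671
fish 18: 6671 + 412 = 7083
fish 19: 7083 + 412 = 7495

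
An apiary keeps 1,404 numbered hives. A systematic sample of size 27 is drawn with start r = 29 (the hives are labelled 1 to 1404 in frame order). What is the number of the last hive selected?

1381

k = 1404/27 = 52
27th selection = r + (27−1)·k = 29 + 26×52 = 29 + 1352 = 1381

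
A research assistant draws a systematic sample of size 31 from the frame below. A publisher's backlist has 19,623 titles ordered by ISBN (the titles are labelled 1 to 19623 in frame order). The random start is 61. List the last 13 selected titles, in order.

11455, 12088, 12721, 13354, 13987, 14620, 15253, 15886, 16519, 17152, 17785, 18418, 19051

k = N/n = 19623/31 = 633
19th selection = 61 + 18×633 = 11455
20th: 11455 + 633 = 12088
21st: 12088 + 633 = 12721
22nd: 12721 + 633 = 13354
23rd: 13354 + 633 = 13987
24th: 13987 + 633 = 14620
25th: 14620 + 633 = 15253
26th: 15253 + 633 = 15886
27th: 15886 + 633 = 16519
28th: 16519 + 633 = 17152
29th: 17152 + 633 = 17785
30th: 17785 + 633 = 18418
31st: 18418 + 633 = 19051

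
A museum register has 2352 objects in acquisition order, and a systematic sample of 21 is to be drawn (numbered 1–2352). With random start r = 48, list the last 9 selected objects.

k = N/n = 2352/21 = 112
13th selection = 48 + 12×112 = 1392
14th: 1392 + 112 = 1504
15th: 1504 + 112 = 1616
16th: 1616 + 112 = 1728
17th: 1728 + 112 = 1840
18th: 1840 + 112 = 1952
19th: 1952 + 112 = 2064
20th: 2064 + 112 = 2176
21st: 2176 + 112 = 2288

1392, 1504, 1616, 1728, 1840, 1952, 2064, 2176, 2288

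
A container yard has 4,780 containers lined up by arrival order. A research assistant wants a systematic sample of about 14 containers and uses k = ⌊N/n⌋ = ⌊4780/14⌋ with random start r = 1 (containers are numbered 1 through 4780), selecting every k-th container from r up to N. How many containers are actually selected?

k = ⌊4780/14⌋ = 341
Achieved size = ⌊(4780 − 1)/341⌋ + 1 = ⌊4779/341⌋ + 1 = 14 + 1 = 15
(last selection: 1 + 14×341 = 4775 ≤ 4780; next would be 5116 > 4780)

15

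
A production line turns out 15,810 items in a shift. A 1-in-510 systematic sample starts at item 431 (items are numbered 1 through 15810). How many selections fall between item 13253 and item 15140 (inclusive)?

3

k = 510
First selection ≥ 13253: 431 + ⌈(13253−431)/510⌉·510 = 431 + 26×510 = 13691
Last selection ≤ 15140: 431 + ⌊(15140−431)/510⌋·510 = 431 + 28×510 = 14711
Count = 28 − 26 + 1 = 3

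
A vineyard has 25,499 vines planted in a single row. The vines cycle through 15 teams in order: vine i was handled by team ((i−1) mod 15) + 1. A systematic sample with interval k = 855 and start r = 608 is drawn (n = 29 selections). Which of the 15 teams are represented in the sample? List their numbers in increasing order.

Consecutive selections differ by k = 855, so their team numbers differ by 855 mod 15 = 0.
gcd(855, 15) = 15, so the sample visits 15/15 = 1 distinct residues mod 15.
Start 608 is team 8; the teams hit are 8.

8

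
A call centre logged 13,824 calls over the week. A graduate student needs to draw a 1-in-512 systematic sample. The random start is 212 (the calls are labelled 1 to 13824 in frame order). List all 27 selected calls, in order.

212, 724, 1236, 1748, 2260, 2772, 3284, 3796, 4308, 4820, 5332, 5844, 6356, 6868, 7380, 7892, 8404, 8916, 9428, 9940, 10452, 10964, 11476, 11988, 12500, 13012, 13524

call 1: 212
call 2: 212 + 512 = 724
call 3: 724 + 512 = 1236
call 4: 1236 + 512 = 1748
call 5: 1748 + 512 = 2260
call 6: 2260 + 512 = 2772
call 7: 2772 + 512 = 3284
call 8: 3284 + 512 = 3796
call 9: 3796 + 512 = 4308
call 10: 4308 + 512 = 4820
call 11: 4820 + 512 = 5332
call 12: 5332 + 512 = 5844
call 13: 5844 + 512 = 6356
call 14: 6356 + 512 = 6868
call 15: 6868 + 512 = 7380
call 16: 7380 + 512 = 7892
call 17: 7892 + 512 = 8404
call 18: 8404 + 512 = 8916
call 19: 8916 + 512 = 9428
call 20: 9428 + 512 = 9940
call 21: 9940 + 512 = 10452
call 22: 10452 + 512 = 10964
call 23: 10964 + 512 = 11476
call 24: 11476 + 512 = 11988
call 25: 11988 + 512 = 12500
call 26: 12500 + 512 = 13012
call 27: 13012 + 512 = 13524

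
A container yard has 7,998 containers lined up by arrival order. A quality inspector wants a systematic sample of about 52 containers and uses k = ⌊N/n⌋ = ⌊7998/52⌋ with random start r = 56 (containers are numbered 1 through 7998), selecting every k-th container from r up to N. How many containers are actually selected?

52

k = ⌊7998/52⌋ = 153
Achieved size = ⌊(7998 − 56)/153⌋ + 1 = ⌊7942/153⌋ + 1 = 51 + 1 = 52
(last selection: 56 + 51×153 = 7859 ≤ 7998; next would be 8012 > 7998)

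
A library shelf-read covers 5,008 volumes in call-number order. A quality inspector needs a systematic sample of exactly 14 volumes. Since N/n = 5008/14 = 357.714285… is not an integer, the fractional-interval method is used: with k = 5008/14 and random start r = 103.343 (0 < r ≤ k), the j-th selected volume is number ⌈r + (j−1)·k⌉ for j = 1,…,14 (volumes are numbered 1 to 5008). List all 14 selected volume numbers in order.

104, 462, 819, 1177, 1535, 1892, 2250, 2608, 2966, 3323, 3681, 4039, 4396, 4754

j=1: r + 0k = 103.343 → ⌈·⌉ = 104
j=2: r + 1k = 461.057285… → ⌈·⌉ = 462
j=3: r + 2k = 818.771571… → ⌈·⌉ = 819
j=4: r + 3k = 1176.485857… → ⌈·⌉ = 1177
j=5: r + 4k = 1534.200142… → ⌈·⌉ = 1535
j=6: r + 5k = 1891.914428… → ⌈·⌉ = 1892
j=7: r + 6k = 2249.628714… → ⌈·⌉ = 2250
j=8: r + 7k = 2607.343 → ⌈·⌉ = 2608
j=9: r + 8k = 2965.057285… → ⌈·⌉ = 2966
j=10: r + 9k = 3322.771571… → ⌈·⌉ = 3323
j=11: r + 10k = 3680.485857… → ⌈·⌉ = 3681
j=12: r + 11k = 4038.200142… → ⌈·⌉ = 4039
j=13: r + 12k = 4395.914428… → ⌈·⌉ = 4396
j=14: r + 13k = 4753.628714… → ⌈·⌉ = 4754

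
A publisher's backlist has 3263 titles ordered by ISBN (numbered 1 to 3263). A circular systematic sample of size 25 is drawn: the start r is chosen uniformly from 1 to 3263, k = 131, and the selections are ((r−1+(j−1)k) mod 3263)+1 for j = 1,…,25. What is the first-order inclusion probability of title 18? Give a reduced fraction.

For each position j, as r ranges over 1…3263 the j-th selection hits every title exactly once, so title 18 is selected for exactly 25 of the 3263 starts.
Inclusion probability = 25/3263.

25/3263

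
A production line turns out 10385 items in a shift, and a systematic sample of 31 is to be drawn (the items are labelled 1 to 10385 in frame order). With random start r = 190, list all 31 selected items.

k = N/n = 10385/31 = 335
item 1: 190
item 2: 190 + 335 = 525
item 3: 525 + 335 = 860
item 4: 860 + 335 = 1195
item 5: 1195 + 335 = 1530
item 6: 1530 + 335 = 1865
item 7: 1865 + 335 = 2200
item 8: 2200 + 335 = 2535
item 9: 2535 + 335 = 2870
item 10: 2870 + 335 = 3205
item 11: 3205 + 335 = 3540
item 12: 3540 + 335 = 3875
item 13: 3875 + 335 = 4210
item 14: 4210 + 335 = 4545
item 15: 4545 + 335 = 4880
item 16: 4880 + 335 = 5215
item 17: 5215 + 335 = 5550
item 18: 5550 + 335 = 5885
item 19: 5885 + 335 = 6220
item 20: 6220 + 335 = 6555
item 21: 6555 + 335 = 6890
item 22: 6890 + 335 = 7225
item 23: 7225 + 335 = 7560
item 24: 7560 + 335 = 7895
item 25: 7895 + 335 = 8230
item 26: 8230 + 335 = 8565
item 27: 8565 + 335 = 8900
item 28: 8900 + 335 = 9235
item 29: 9235 + 335 = 9570
item 30: 9570 + 335 = 9905
item 31: 9905 + 335 = 10240

190, 525, 860, 1195, 1530, 1865, 2200, 2535, 2870, 3205, 3540, 3875, 4210, 4545, 4880, 5215, 5550, 5885, 6220, 6555, 6890, 7225, 7560, 7895, 8230, 8565, 8900, 9235, 9570, 9905, 10240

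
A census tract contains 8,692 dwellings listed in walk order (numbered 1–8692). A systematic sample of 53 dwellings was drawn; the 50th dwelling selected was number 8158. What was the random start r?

k = 8692/53 = 164
r = 8158 − (50−1)×164 = 8158 − 8036 = 122

122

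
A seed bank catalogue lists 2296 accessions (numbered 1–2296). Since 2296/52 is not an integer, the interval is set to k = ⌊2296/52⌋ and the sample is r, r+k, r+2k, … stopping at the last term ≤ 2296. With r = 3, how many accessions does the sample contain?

k = ⌊2296/52⌋ = 44
Achieved size = ⌊(2296 − 3)/44⌋ + 1 = ⌊2293/44⌋ + 1 = 52 + 1 = 53
(last selection: 3 + 52×44 = 2291 ≤ 2296; next would be 2335 > 2296)

53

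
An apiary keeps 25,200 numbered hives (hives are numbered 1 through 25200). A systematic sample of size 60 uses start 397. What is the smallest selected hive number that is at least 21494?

21817

k = 25200/60 = 420
Steps past start: ⌈(21494 − 397)/420⌉ = ⌈21097/420⌉ = 51
Selected hive: 397 + 51×420 = 21817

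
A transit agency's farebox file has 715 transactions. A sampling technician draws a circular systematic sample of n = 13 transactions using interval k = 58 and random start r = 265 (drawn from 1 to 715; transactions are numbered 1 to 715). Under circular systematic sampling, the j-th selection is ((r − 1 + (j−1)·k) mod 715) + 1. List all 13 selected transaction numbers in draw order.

Selection 1: 265
Selection 2: 265 + 58 = 323
Selection 3: 323 + 58 = 381
Selection 4: 381 + 58 = 439
Selection 5: 439 + 58 = 497
Selection 6: 497 + 58 = 555
Selection 7: 555 + 58 = 613
Selection 8: 613 + 58 = 671
Selection 9: 671 + 58 = 729 → 729 − 715 = 14
Selection 10: 14 + 58 = 72
Selection 11: 72 + 58 = 130
Selection 12: 130 + 58 = 188
Selection 13: 188 + 58 = 246

265, 323, 381, 439, 497, 555, 613, 671, 14, 72, 130, 188, 246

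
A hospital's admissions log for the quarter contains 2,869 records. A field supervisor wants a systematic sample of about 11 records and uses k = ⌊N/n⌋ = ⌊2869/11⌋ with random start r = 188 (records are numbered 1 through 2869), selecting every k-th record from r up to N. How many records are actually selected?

11

k = ⌊2869/11⌋ = 260
Achieved size = ⌊(2869 − 188)/260⌋ + 1 = ⌊2681/260⌋ + 1 = 10 + 1 = 11
(last selection: 188 + 10×260 = 2788 ≤ 2869; next would be 3048 > 2869)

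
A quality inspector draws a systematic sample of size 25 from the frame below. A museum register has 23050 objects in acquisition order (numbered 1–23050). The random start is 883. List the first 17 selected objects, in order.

k = N/n = 23050/25 = 922
object 1: 883
object 2: 883 + 922 = 1805
object 3: 1805 + 922 = 2727
object 4: 2727 + 922 = 3649
object 5: 3649 + 922 = 4571
object 6: 4571 + 922 = 5493
object 7: 5493 + 922 = 6415
object 8: 6415 + 922 = 7337
object 9: 7337 + 922 = 8259
object 10: 8259 + 922 = 9181
object 11: 9181 + 922 = 10103
object 12: 10103 + 922 = 11025
object 13: 11025 + 922 = 11947
object 14: 11947 + 922 = 12869
object 15: 12869 + 922 = 13791
object 16: 13791 + 922 = 14713
object 17: 14713 + 922 = 15635

883, 1805, 2727, 3649, 4571, 5493, 6415, 7337, 8259, 9181, 10103, 11025, 11947, 12869, 13791, 14713, 15635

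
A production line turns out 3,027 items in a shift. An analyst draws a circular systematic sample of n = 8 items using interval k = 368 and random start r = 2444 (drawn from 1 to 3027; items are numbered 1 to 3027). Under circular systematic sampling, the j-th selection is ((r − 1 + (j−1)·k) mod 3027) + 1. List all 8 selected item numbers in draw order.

Selection 1: 2444
Selection 2: 2444 + 368 = 2812
Selection 3: 2812 + 368 = 3180 → 3180 − 3027 = 153
Selection 4: 153 + 368 = 521
Selection 5: 521 + 368 = 889
Selection 6: 889 + 368 = 1257
Selection 7: 1257 + 368 = 1625
Selection 8: 1625 + 368 = 1993

2444, 2812, 153, 521, 889, 1257, 1625, 1993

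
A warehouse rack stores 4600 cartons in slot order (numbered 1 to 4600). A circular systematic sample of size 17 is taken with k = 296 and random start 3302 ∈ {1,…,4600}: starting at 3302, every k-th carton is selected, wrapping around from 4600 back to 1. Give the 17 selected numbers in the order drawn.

Selection 1: 3302
Selection 2: 3302 + 296 = 3598
Selection 3: 3598 + 296 = 3894
Selection 4: 3894 + 296 = 4190
Selection 5: 4190 + 296 = 4486
Selection 6: 4486 + 296 = 4782 → 4782 − 4600 = 182
Selection 7: 182 + 296 = 478
Selection 8: 478 + 296 = 774
Selection 9: 774 + 296 = 1070
Selection 10: 1070 + 296 = 1366
Selection 11: 1366 + 296 = 1662
Selection 12: 1662 + 296 = 1958
Selection 13: 1958 + 296 = 2254
Selection 14: 2254 + 296 = 2550
Selection 15: 2550 + 296 = 2846
Selection 16: 2846 + 296 = 3142
Selection 17: 3142 + 296 = 3438

3302, 3598, 3894, 4190, 4486, 182, 478, 774, 1070, 1366, 1662, 1958, 2254, 2550, 2846, 3142, 3438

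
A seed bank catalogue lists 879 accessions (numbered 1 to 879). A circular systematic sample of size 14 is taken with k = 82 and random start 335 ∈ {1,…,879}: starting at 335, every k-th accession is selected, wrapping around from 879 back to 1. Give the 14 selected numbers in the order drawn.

Selection 1: 335
Selection 2: 335 + 82 = 417
Selection 3: 417 + 82 = 499
Selection 4: 499 + 82 = 581
Selection 5: 581 + 82 = 663
Selection 6: 663 + 82 = 745
Selection 7: 745 + 82 = 827
Selection 8: 827 + 82 = 909 → 909 − 879 = 30
Selection 9: 30 + 82 = 112
Selection 10: 112 + 82 = 194
Selection 11: 194 + 82 = 276
Selection 12: 276 + 82 = 358
Selection 13: 358 + 82 = 440
Selection 14: 440 + 82 = 522

335, 417, 499, 581, 663, 745, 827, 30, 112, 194, 276, 358, 440, 522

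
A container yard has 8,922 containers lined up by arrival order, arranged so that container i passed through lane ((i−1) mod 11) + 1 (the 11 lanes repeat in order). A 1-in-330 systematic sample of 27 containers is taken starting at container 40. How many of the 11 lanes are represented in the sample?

1

Consecutive selections differ by k = 330, so their lane numbers differ by 330 mod 11 = 0.
gcd(330, 11) = 11, so the sample visits 11/11 = 1 distinct residues mod 11.
Start 40 is lane 7; the lanes hit are 7.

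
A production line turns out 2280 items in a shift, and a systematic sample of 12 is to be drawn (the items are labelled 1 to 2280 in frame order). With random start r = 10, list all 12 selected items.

10, 200, 390, 580, 770, 960, 1150, 1340, 1530, 1720, 1910, 2100

k = N/n = 2280/12 = 190
item 1: 10
item 2: 10 + 190 = 200
item 3: 200 + 190 = 390
item 4: 390 + 190 = 580
item 5: 580 + 190 = 770
item 6: 770 + 190 = 960
item 7: 960 + 190 = 1150
item 8: 1150 + 190 = 1340
item 9: 1340 + 190 = 1530
item 10: 1530 + 190 = 1720
item 11: 1720 + 190 = 1910
item 12: 1910 + 190 = 2100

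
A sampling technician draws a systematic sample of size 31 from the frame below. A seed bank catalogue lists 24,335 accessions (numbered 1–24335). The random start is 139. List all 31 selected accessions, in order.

k = N/n = 24335/31 = 785
accession 1: 139
accession 2: 139 + 785 = 924
accession 3: 924 + 785 = 1709
accession 4: 1709 + 785 = 2494
accession 5: 2494 + 785 = 3279
accession 6: 3279 + 785 = 4064
accession 7: 4064 + 785 = 4849
accession 8: 4849 + 785 = 5634
accession 9: 5634 + 785 = 6419
accession 10: 6419 + 785 = 7204
accession 11: 7204 + 785 = 7989
accession 12: 7989 + 785 = 8774
accession 13: 8774 + 785 = 9559
accession 14: 9559 + 785 = 10344
accession 15: 10344 + 785 = 11129
accession 16: 11129 + 785 = 11914
accession 17: 11914 + 785 = 12699
accession 18: 12699 + 785 = 13484
accession 19: 13484 + 785 = 14269
accession 20: 14269 + 785 = 15054
accession 21: 15054 + 785 = 15839
accession 22: 15839 + 785 = 16624
accession 23: 16624 + 785 = 17409
accession 24: 17409 + 785 = 18194
accession 25: 18194 + 785 = 18979
accession 26: 18979 + 785 = 19764
accession 27: 19764 + 785 = 20549
accession 28: 20549 + 785 = 21334
accession 29: 21334 + 785 = 22119
accession 30: 22119 + 785 = 22904
accession 31: 22904 + 785 = 23689

139, 924, 1709, 2494, 3279, 4064, 4849, 5634, 6419, 7204, 7989, 8774, 9559, 10344, 11129, 11914, 12699, 13484, 14269, 15054, 15839, 16624, 17409, 18194, 18979, 19764, 20549, 21334, 22119, 22904, 23689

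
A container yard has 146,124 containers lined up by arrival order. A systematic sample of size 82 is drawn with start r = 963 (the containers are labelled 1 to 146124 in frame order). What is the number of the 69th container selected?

122139

k = 146124/82 = 1782
69th selection = r + (69−1)·k = 963 + 68×1782 = 963 + 121176 = 122139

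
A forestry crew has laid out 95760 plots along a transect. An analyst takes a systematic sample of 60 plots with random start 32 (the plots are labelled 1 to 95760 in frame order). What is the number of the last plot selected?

k = 95760/60 = 1596
60th selection = r + (60−1)·k = 32 + 59×1596 = 32 + 94164 = 94196

94196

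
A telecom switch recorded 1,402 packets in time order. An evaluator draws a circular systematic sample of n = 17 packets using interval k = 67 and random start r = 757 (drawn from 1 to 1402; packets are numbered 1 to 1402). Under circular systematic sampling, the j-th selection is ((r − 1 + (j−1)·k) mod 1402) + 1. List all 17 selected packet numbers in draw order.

Selection 1: 757
Selection 2: 757 + 67 = 824
Selection 3: 824 + 67 = 891
Selection 4: 891 + 67 = 958
Selection 5: 958 + 67 = 1025
Selection 6: 1025 + 67 = 1092
Selection 7: 1092 + 67 = 1159
Selection 8: 1159 + 67 = 1226
Selection 9: 1226 + 67 = 1293
Selection 10: 1293 + 67 = 1360
Selection 11: 1360 + 67 = 1427 → 1427 − 1402 = 25
Selection 12: 25 + 67 = 92
Selection 13: 92 + 67 = 159
Selection 14: 159 + 67 = 226
Selection 15: 226 + 67 = 293
Selection 16: 293 + 67 = 360
Selection 17: 360 + 67 = 427

757, 824, 891, 958, 1025, 1092, 1159, 1226, 1293, 1360, 25, 92, 159, 226, 293, 360, 427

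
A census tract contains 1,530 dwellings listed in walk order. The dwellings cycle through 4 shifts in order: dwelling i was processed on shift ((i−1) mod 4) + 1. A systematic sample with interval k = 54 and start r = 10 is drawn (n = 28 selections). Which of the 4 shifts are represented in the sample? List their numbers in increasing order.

2, 4

Consecutive selections differ by k = 54, so their shift numbers differ by 54 mod 4 = 2.
gcd(54, 4) = 2, so the sample visits 4/2 = 2 distinct residues mod 4.
Start 10 is shift 2; the shifts hit are 2, 4.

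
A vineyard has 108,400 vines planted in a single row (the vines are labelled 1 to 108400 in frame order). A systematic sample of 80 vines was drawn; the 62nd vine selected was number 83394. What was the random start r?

k = 108400/80 = 1355
r = 83394 − (62−1)×1355 = 83394 − 82655 = 739

739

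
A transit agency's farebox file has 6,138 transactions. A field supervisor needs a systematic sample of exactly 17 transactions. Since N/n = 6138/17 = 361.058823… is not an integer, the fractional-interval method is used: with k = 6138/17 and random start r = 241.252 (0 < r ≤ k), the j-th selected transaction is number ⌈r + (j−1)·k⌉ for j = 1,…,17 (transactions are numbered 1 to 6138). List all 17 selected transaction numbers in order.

242, 603, 964, 1325, 1686, 2047, 2408, 2769, 3130, 3491, 3852, 4213, 4574, 4936, 5297, 5658, 6019

j=1: r + 0k = 241.252 → ⌈·⌉ = 242
j=2: r + 1k = 602.310823… → ⌈·⌉ = 603
j=3: r + 2k = 963.369647… → ⌈·⌉ = 964
j=4: r + 3k = 1324.428470… → ⌈·⌉ = 1325
j=5: r + 4k = 1685.487294… → ⌈·⌉ = 1686
j=6: r + 5k = 2046.546117… → ⌈·⌉ = 2047
j=7: r + 6k = 2407.604941… → ⌈·⌉ = 2408
j=8: r + 7k = 2768.663764… → ⌈·⌉ = 2769
j=9: r + 8k = 3129.722588… → ⌈·⌉ = 3130
j=10: r + 9k = 3490.781411… → ⌈·⌉ = 3491
j=11: r + 10k = 3851.840235… → ⌈·⌉ = 3852
j=12: r + 11k = 4212.899058… → ⌈·⌉ = 4213
j=13: r + 12k = 4573.957882… → ⌈·⌉ = 4574
j=14: r + 13k = 4935.016705… → ⌈·⌉ = 4936
j=15: r + 14k = 5296.075529… → ⌈·⌉ = 5297
j=16: r + 15k = 5657.134352… → ⌈·⌉ = 5658
j=17: r + 16k = 6018.193176… → ⌈·⌉ = 6019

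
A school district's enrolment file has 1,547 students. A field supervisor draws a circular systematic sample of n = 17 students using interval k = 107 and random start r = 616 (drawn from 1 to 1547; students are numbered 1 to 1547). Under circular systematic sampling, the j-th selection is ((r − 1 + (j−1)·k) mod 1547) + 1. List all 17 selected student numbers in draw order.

Selection 1: 616
Selection 2: 616 + 107 = 723
Selection 3: 723 + 107 = 830
Selection 4: 830 + 107 = 937
Selection 5: 937 + 107 = 1044
Selection 6: 1044 + 107 = 1151
Selection 7: 1151 + 107 = 1258
Selection 8: 1258 + 107 = 1365
Selection 9: 1365 + 107 = 1472
Selection 10: 1472 + 107 = 1579 → 1579 − 1547 = 32
Selection 11: 32 + 107 = 139
Selection 12: 139 + 107 = 246
Selection 13: 246 + 107 = 353
Selection 14: 353 + 107 = 460
Selection 15: 460 + 107 = 567
Selection 16: 567 + 107 = 674
Selection 17: 674 + 107 = 781

616, 723, 830, 937, 1044, 1151, 1258, 1365, 1472, 32, 139, 246, 353, 460, 567, 674, 781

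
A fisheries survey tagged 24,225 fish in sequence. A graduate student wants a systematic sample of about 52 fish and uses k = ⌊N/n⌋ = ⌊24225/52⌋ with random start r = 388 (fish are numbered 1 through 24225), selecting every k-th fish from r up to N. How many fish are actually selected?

52

k = ⌊24225/52⌋ = 465
Achieved size = ⌊(24225 − 388)/465⌋ + 1 = ⌊23837/465⌋ + 1 = 51 + 1 = 52
(last selection: 388 + 51×465 = 24103 ≤ 24225; next would be 24568 > 24225)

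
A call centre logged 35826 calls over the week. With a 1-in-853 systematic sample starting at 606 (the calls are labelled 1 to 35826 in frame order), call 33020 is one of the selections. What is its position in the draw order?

k = 853
position = (33020 − 606)/853 + 1 = 32414/853 + 1 = 38 + 1 = 39

39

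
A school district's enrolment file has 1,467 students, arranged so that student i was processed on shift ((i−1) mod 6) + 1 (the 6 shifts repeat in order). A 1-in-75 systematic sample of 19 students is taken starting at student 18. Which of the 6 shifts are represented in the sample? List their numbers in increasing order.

Consecutive selections differ by k = 75, so their shift numbers differ by 75 mod 6 = 3.
gcd(75, 6) = 3, so the sample visits 6/3 = 2 distinct residues mod 6.
Start 18 is shift 6; the shifts hit are 3, 6.

3, 6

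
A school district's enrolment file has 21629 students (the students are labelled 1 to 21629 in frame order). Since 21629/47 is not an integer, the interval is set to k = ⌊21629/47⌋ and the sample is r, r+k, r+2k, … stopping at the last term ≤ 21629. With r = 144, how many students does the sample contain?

47

k = ⌊21629/47⌋ = 460
Achieved size = ⌊(21629 − 144)/460⌋ + 1 = ⌊21485/460⌋ + 1 = 46 + 1 = 47
(last selection: 144 + 46×460 = 21304 ≤ 21629; next would be 21764 > 21629)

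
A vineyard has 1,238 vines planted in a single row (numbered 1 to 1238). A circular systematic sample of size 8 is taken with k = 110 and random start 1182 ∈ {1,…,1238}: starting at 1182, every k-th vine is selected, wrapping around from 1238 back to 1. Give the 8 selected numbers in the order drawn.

1182, 54, 164, 274, 384, 494, 604, 714

Selection 1: 1182
Selection 2: 1182 + 110 = 1292 → 1292 − 1238 = 54
Selection 3: 54 + 110 = 164
Selection 4: 164 + 110 = 274
Selection 5: 274 + 110 = 384
Selection 6: 384 + 110 = 494
Selection 7: 494 + 110 = 604
Selection 8: 604 + 110 = 714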